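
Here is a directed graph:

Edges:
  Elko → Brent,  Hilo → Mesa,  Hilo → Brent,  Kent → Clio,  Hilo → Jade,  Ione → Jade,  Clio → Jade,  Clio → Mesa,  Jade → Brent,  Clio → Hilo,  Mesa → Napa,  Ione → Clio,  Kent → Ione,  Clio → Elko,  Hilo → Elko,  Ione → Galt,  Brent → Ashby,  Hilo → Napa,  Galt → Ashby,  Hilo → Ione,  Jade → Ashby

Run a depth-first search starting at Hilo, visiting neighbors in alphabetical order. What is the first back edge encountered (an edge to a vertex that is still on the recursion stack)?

Clio→Hilo

DFS from Hilo (visiting neighbors in alphabetical order); mark gray on enter, black on exit:
Hilo gray
  Brent gray
    Ashby gray
    Ashby black
  Brent black
  Elko gray
    Elko→Brent: Brent black — skip
  Elko black
  Ione gray
    Clio gray
      Clio→Elko: Elko black — skip
      Clio→Hilo: Hilo is gray → back edge
First back edge: Clio → Hilo.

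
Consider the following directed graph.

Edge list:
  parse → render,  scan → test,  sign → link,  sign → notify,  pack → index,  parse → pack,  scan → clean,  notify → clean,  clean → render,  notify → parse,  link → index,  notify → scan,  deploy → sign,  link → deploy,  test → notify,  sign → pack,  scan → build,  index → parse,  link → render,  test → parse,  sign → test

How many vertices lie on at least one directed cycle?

9

A vertex is on a directed cycle iff it belongs to a strongly connected component of size ≥ 2 (or has a self-loop).
The vertices on cycles are {link, pack, scan, sign, test, index, parse, deploy, notify} — 9 in total.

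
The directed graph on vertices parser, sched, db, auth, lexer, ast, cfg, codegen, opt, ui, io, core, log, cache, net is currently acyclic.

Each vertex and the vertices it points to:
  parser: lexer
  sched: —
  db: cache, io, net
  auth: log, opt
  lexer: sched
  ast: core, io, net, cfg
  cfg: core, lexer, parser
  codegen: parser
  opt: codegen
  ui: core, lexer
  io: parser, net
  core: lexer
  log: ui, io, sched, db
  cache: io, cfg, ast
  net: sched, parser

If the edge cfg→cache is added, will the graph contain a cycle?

Yes

Adding cfg→cache creates a cycle iff cache can already reach cfg.
Path from cache: cache → cfg.
So cache → … → cfg → cache is a cycle.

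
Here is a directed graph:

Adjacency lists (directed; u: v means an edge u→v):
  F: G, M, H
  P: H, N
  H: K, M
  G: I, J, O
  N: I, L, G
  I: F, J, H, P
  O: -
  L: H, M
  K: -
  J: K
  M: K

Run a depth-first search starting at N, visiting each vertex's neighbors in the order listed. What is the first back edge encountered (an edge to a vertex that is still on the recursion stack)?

G→I

DFS from N (visiting each vertex's neighbors in the order listed); mark gray on enter, black on exit:
N gray
  I gray
    F gray
      G gray
        G→I: I is gray → back edge
First back edge: G → I.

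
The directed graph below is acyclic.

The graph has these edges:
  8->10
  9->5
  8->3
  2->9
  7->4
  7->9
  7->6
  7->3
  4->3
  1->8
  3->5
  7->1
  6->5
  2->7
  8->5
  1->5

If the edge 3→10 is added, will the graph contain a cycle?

Adding 3→10 creates a cycle iff 10 can already reach 3.
Explore from 10: no path reaches 3. The graph stays acyclic.

No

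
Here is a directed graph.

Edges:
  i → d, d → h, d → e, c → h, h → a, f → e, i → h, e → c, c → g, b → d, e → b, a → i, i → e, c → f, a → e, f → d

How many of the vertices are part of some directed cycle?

A vertex is on a directed cycle iff it belongs to a strongly connected component of size ≥ 2 (or has a self-loop).
The vertices on cycles are {a, b, c, d, e, f, h, i} — 8 in total.

8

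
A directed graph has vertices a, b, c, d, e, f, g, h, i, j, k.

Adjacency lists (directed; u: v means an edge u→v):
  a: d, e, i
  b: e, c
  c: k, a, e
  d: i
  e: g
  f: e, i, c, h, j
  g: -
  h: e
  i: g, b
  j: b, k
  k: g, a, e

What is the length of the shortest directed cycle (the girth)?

4

For each vertex v, BFS finds the shortest path from v back to v.
The shortest such closed walk is c → a → i → b → c, length 4.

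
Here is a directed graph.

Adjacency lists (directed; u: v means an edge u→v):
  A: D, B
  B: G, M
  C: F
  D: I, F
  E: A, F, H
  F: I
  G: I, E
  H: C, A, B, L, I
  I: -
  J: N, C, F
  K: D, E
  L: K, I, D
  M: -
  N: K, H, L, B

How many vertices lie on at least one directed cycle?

7

A vertex is on a directed cycle iff it belongs to a strongly connected component of size ≥ 2 (or has a self-loop).
The vertices on cycles are {A, B, E, G, H, K, L} — 7 in total.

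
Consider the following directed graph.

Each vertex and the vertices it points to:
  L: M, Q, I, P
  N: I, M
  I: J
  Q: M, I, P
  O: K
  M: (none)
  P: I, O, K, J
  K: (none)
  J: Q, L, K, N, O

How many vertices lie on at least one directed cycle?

6

A vertex is on a directed cycle iff it belongs to a strongly connected component of size ≥ 2 (or has a self-loop).
The vertices on cycles are {I, J, L, N, P, Q} — 6 in total.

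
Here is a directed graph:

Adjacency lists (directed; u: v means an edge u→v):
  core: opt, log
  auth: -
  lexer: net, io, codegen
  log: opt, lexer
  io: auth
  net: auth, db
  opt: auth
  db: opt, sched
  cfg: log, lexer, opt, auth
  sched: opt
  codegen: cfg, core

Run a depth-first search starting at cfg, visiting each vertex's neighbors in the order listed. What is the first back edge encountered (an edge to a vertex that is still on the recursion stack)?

DFS from cfg (visiting each vertex's neighbors in the order listed); mark gray on enter, black on exit:
cfg gray
  log gray
    opt gray
      auth gray
      auth black
    opt black
    lexer gray
      net gray
        net→auth: auth black — skip
        db gray
          db→opt: opt black — skip
          sched gray
            sched→opt: opt black — skip
          sched black
        db black
      net black
      io gray
        io→auth: auth black — skip
      io black
      codegen gray
        codegen→cfg: cfg is gray → back edge
First back edge: codegen → cfg.

codegen→cfg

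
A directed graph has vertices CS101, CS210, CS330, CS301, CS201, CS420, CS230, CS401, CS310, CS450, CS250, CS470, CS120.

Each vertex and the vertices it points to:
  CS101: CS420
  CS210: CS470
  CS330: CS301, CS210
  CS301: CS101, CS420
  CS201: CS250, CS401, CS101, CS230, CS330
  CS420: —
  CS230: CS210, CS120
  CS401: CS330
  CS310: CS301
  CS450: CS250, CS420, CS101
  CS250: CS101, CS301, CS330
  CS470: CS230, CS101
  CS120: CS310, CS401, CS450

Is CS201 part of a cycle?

No

CS201 lies on a cycle iff there is a path from CS201 back to itself.
Exploring from CS201, it never reaches itself; equivalently, its strongly connected component is a singleton.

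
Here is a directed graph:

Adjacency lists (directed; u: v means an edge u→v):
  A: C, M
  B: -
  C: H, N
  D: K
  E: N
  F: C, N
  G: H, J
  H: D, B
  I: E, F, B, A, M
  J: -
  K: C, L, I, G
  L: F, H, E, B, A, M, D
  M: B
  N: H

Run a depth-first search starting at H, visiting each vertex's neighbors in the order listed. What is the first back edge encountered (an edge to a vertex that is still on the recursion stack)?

C→H

DFS from H (visiting each vertex's neighbors in the order listed); mark gray on enter, black on exit:
H gray
  D gray
    K gray
      C gray
        C→H: H is gray → back edge
First back edge: C → H.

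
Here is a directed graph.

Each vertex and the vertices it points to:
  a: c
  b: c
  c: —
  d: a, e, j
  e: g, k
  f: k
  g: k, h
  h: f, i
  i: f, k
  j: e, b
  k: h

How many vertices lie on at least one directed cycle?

4

A vertex is on a directed cycle iff it belongs to a strongly connected component of size ≥ 2 (or has a self-loop).
The vertices on cycles are {f, h, i, k} — 4 in total.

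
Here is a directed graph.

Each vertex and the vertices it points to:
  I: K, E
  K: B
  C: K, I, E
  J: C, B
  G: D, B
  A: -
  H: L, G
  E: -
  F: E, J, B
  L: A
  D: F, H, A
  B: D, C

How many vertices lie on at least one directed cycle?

A vertex is on a directed cycle iff it belongs to a strongly connected component of size ≥ 2 (or has a self-loop).
The vertices on cycles are {B, C, D, F, G, H, I, J, K} — 9 in total.

9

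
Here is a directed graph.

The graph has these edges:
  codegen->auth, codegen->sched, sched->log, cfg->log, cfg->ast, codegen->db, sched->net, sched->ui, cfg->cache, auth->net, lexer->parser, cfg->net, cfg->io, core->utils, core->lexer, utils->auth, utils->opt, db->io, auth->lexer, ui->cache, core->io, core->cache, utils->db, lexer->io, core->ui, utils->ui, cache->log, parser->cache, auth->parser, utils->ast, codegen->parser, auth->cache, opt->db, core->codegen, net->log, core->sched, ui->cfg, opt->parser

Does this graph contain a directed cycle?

No

DFS with white/gray/black marking, starting from utils:
utils gray
  db gray
    io gray
    io black
  db black
  auth gray
    net gray
      log gray
      log black
    net black
    lexer gray
      lexer→io: io black — skip
      parser gray
        cache gray
          cache→log: log black — skip
        cache black
      parser black
    lexer black
    auth→parser: parser black — skip
    auth→cache: cache black — skip
  auth black
  opt gray
    opt→parser: parser black — skip
    opt→db: db black — skip
  opt black
  ast gray
  ast black
  ui gray
    ui→cache: cache black — skip
    cfg gray
      cfg→cache: cache black — skip
      cfg→io: io black — skip
      cfg→ast: ast black — skip
      cfg→net: net black — skip
      cfg→log: log black — skip
    cfg black
  ui black
utils black
sched gray
  sched→ui: ui black — skip
  sched→log: log black — skip
  sched→net: net black — skip
sched black
codegen gray
  codegen→parser: parser black — skip
  codegen→auth: auth black — skip
  codegen→sched: sched black — skip
  codegen→db: db black — skip
codegen black
core gray
  core→ui: ui black — skip
  core→lexer: lexer black — skip
  core→codegen: codegen black — skip
  core→utils: utils black — skip
  core→sched: sched black — skip
  core→io: io black — skip
  core→cache: cache black — skip
core black
Every edge goes to a white or black vertex — no back edge, so the graph is acyclic.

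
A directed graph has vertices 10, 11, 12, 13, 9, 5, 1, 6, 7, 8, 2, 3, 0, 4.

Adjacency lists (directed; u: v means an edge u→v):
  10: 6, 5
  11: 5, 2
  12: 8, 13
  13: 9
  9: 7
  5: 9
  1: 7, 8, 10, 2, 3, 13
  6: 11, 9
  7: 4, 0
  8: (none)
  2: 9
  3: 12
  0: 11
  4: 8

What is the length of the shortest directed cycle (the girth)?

For each vertex v, BFS finds the shortest path from v back to v.
The shortest such closed walk is 7 → 0 → 11 → 5 → 9 → 7, length 5.

5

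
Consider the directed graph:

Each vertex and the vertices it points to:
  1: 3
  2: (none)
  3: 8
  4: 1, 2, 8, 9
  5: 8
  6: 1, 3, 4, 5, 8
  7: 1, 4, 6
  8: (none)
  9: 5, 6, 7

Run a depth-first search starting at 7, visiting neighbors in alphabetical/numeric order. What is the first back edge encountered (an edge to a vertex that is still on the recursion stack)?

DFS from 7 (visiting neighbors in alphabetical/numeric order); mark gray on enter, black on exit:
7 gray
  1 gray
    3 gray
      8 gray
      8 black
    3 black
  1 black
  4 gray
    4→1: 1 black — skip
    2 gray
    2 black
    4→8: 8 black — skip
    9 gray
      5 gray
        5→8: 8 black — skip
      5 black
      6 gray
        6→1: 1 black — skip
        6→3: 3 black — skip
        6→4: 4 is gray → back edge
First back edge: 6 → 4.

6→4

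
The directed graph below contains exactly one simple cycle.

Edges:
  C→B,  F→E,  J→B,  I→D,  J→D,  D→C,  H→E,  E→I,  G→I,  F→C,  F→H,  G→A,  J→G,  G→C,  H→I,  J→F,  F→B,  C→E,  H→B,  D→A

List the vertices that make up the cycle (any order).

C, D, E, I

DFS with gray/black marking from D:
D gray
  C gray
    E gray
      I gray
        I→D: D is gray → back edge
Back edge closes the cycle D → C → E → I → D; its vertices are {C, D, E, I}.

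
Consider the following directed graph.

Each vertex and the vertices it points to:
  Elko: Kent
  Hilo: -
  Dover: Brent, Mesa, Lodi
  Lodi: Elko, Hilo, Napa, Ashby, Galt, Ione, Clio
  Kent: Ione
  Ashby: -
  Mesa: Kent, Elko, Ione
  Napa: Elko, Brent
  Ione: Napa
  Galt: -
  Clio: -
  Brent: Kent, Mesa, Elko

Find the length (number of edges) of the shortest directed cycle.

For each vertex v, BFS finds the shortest path from v back to v.
The shortest such closed walk is Ione → Napa → Brent → Mesa → Ione, length 4.

4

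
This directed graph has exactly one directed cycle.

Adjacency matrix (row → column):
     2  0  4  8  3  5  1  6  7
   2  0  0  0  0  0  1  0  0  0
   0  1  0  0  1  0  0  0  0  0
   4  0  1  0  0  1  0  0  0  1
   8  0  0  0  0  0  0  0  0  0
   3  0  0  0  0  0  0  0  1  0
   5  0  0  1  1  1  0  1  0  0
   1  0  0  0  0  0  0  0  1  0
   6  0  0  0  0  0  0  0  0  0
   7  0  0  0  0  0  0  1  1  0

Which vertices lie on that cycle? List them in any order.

DFS with gray/black marking from 0:
0 gray
  8 gray
  8 black
  2 gray
    5 gray
      1 gray
        6 gray
        6 black
      1 black
      5→8: 8 black — skip
      3 gray
        3→6: 6 black — skip
      3 black
      4 gray
        7 gray
          7→1: 1 black — skip
          7→6: 6 black — skip
        7 black
        4→0: 0 is gray → back edge
Back edge closes the cycle 0 → 2 → 5 → 4 → 0; its vertices are {0, 2, 4, 5}.

0, 2, 4, 5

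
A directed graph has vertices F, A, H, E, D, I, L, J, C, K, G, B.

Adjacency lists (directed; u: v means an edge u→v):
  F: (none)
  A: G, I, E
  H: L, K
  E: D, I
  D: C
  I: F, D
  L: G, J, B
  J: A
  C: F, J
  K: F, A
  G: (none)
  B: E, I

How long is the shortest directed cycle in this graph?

For each vertex v, BFS finds the shortest path from v back to v.
The shortest such closed walk is J → A → E → D → C → J, length 5.

5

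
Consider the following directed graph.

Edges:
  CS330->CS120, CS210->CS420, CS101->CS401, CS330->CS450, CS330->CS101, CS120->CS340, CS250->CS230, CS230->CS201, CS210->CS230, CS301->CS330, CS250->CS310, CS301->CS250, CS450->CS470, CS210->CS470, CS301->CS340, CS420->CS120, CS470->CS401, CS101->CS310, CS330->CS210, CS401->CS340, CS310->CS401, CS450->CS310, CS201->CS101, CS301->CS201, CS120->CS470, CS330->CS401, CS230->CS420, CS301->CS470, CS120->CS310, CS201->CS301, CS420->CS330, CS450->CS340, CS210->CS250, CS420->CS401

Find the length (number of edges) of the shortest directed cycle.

2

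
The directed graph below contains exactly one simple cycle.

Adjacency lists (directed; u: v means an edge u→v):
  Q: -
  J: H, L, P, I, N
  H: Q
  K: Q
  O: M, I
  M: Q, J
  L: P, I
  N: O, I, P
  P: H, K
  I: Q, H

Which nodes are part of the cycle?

J, M, N, O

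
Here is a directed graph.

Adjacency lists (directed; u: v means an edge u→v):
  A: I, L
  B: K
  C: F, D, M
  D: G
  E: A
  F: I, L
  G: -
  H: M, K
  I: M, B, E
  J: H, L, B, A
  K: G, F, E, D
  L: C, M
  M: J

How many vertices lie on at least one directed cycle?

A vertex is on a directed cycle iff it belongs to a strongly connected component of size ≥ 2 (or has a self-loop).
The vertices on cycles are {A, B, C, E, F, H, I, J, K, L, M} — 11 in total.

11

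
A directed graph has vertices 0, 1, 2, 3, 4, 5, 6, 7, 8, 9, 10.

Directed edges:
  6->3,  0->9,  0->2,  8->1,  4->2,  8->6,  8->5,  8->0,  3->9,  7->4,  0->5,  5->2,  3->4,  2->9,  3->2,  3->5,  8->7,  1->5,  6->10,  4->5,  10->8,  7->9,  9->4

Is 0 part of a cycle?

0 lies on a cycle iff there is a path from 0 back to itself.
Exploring from 0, it never reaches itself; equivalently, its strongly connected component is a singleton.

No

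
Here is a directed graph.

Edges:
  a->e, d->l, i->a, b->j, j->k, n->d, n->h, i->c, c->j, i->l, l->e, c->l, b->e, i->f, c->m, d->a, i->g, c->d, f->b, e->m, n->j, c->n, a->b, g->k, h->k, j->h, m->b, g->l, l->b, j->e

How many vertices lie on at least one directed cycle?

4

A vertex is on a directed cycle iff it belongs to a strongly connected component of size ≥ 2 (or has a self-loop).
The vertices on cycles are {b, e, j, m} — 4 in total.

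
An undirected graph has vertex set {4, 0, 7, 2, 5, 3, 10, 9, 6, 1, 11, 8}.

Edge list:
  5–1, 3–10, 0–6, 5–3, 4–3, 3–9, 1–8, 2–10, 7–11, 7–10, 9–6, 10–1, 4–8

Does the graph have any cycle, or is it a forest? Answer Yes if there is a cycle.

Yes

DFS, tracking each vertex's parent; an edge to a visited non-parent vertex closes a cycle.
Start from 1:
visit 1 (parent –)
  visit 8 (parent 1)
    8–1: parent, skip
    visit 4 (parent 8)
      visit 3 (parent 4)
        visit 5 (parent 3)
          5–1: 1 visited and ≠ parent → cycle
Cycle: 1 – 8 – 4 – 3 – 5 – 1.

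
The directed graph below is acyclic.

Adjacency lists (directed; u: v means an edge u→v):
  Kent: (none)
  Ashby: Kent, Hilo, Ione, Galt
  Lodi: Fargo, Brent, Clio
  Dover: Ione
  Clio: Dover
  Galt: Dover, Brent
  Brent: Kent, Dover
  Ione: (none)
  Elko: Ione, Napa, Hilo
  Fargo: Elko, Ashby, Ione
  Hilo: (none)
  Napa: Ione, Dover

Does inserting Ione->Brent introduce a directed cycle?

Yes

Adding Ione→Brent creates a cycle iff Brent can already reach Ione.
Path from Brent: Brent → Dover → Ione.
So Brent → … → Ione → Brent is a cycle.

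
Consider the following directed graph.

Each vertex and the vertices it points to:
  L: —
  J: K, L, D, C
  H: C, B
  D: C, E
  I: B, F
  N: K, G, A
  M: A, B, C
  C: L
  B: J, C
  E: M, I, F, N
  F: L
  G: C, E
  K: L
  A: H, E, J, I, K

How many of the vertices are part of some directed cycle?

A vertex is on a directed cycle iff it belongs to a strongly connected component of size ≥ 2 (or has a self-loop).
The vertices on cycles are {A, B, D, E, G, H, I, J, M, N} — 10 in total.

10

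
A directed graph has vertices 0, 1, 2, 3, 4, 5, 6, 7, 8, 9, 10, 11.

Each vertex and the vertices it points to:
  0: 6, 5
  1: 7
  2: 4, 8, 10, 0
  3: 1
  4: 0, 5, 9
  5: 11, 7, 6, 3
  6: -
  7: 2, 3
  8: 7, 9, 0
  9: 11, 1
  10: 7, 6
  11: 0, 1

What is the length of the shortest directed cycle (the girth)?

For each vertex v, BFS finds the shortest path from v back to v.
The shortest such closed walk is 2 → 10 → 7 → 2, length 3.

3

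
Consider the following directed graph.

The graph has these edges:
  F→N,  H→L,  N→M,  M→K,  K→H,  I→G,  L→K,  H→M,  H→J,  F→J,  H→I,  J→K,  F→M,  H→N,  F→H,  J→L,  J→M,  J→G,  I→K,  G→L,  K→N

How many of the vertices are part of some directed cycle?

8

A vertex is on a directed cycle iff it belongs to a strongly connected component of size ≥ 2 (or has a self-loop).
The vertices on cycles are {G, H, I, J, K, L, M, N} — 8 in total.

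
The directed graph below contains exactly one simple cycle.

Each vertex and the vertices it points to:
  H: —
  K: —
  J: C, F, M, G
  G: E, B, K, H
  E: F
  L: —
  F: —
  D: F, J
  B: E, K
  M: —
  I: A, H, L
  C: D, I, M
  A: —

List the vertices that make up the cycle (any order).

C, D, J

DFS with gray/black marking from C:
C gray
  D gray
    F gray
    F black
    J gray
      J→C: C is gray → back edge
Back edge closes the cycle C → D → J → C; its vertices are {C, D, J}.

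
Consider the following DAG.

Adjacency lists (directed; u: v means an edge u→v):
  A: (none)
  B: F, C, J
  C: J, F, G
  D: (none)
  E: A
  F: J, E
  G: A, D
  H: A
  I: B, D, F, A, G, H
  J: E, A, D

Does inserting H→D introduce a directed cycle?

No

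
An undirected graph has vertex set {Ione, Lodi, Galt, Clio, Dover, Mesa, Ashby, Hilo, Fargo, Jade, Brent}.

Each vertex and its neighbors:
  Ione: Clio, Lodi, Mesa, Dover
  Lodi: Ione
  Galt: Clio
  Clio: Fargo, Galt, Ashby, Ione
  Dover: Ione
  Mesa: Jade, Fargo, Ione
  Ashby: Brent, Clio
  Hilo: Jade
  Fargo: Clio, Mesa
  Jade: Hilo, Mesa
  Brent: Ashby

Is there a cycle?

Yes

DFS, tracking each vertex's parent; an edge to a visited non-parent vertex closes a cycle.
Start from Fargo:
visit Fargo (parent –)
  visit Clio (parent Fargo)
    Clio–Fargo: parent, skip
    visit Galt (parent Clio)
      Galt–Clio: parent, skip
    visit Ashby (parent Clio)
      visit Brent (parent Ashby)
        Brent–Ashby: parent, skip
      Ashby–Clio: parent, skip
    visit Ione (parent Clio)
      Ione–Clio: parent, skip
      visit Lodi (parent Ione)
        Lodi–Ione: parent, skip
      visit Mesa (parent Ione)
        visit Jade (parent Mesa)
          visit Hilo (parent Jade)
            Hilo–Jade: parent, skip
          Jade–Mesa: parent, skip
        Mesa–Fargo: Fargo visited and ≠ parent → cycle
Cycle: Fargo – Clio – Ione – Mesa – Fargo.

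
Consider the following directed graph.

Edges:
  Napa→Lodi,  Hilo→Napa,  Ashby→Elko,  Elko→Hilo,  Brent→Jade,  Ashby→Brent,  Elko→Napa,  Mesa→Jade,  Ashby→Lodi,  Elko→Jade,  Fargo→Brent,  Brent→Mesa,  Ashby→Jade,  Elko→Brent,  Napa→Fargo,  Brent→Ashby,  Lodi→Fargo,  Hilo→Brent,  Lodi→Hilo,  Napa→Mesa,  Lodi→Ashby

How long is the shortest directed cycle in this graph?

2

For each vertex v, BFS finds the shortest path from v back to v.
The shortest such closed walk is Ashby → Lodi → Ashby, length 2.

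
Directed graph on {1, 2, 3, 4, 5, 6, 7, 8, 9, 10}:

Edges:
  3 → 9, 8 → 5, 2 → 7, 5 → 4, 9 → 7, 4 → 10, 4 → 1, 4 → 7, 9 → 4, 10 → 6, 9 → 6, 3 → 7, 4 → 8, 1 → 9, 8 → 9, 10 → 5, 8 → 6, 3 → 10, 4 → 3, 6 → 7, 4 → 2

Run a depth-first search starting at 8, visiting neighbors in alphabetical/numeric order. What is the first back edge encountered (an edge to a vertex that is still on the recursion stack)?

9→4

DFS from 8 (visiting neighbors in alphabetical/numeric order); mark gray on enter, black on exit:
8 gray
  5 gray
    4 gray
      1 gray
        9 gray
          9→4: 4 is gray → back edge
First back edge: 9 → 4.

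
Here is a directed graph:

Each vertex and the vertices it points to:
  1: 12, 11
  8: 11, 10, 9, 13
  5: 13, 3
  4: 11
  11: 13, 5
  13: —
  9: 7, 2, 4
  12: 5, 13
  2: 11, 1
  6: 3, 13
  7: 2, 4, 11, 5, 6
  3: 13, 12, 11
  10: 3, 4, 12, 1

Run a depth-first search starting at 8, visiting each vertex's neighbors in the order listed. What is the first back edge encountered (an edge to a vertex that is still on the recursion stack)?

12→5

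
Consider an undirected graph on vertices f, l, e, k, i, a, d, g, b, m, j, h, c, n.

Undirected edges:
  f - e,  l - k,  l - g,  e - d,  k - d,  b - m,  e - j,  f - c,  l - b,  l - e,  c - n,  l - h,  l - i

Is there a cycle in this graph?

DFS, tracking each vertex's parent; an edge to a visited non-parent vertex closes a cycle.
Start from b:
visit b (parent –)
  visit m (parent b)
    m–b: parent, skip
  visit l (parent b)
    visit h (parent l)
      h–l: parent, skip
    visit e (parent l)
      visit f (parent e)
        visit c (parent f)
          visit n (parent c)
            n–c: parent, skip
          c–f: parent, skip
        f–e: parent, skip
      visit d (parent e)
        d–e: parent, skip
        visit k (parent d)
          k–l: l visited and ≠ parent → cycle
Cycle: l – e – d – k – l.

Yes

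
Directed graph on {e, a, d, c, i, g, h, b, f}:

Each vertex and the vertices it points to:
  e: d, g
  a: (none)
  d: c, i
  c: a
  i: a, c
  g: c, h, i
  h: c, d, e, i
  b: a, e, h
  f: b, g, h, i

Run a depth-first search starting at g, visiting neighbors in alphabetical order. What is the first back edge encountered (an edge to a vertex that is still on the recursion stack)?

DFS from g (visiting neighbors in alphabetical order); mark gray on enter, black on exit:
g gray
  c gray
    a gray
    a black
  c black
  h gray
    h→c: c black — skip
    d gray
      d→c: c black — skip
      i gray
        i→a: a black — skip
        i→c: c black — skip
      i black
    d black
    e gray
      e→d: d black — skip
      e→g: g is gray → back edge
First back edge: e → g.

e->g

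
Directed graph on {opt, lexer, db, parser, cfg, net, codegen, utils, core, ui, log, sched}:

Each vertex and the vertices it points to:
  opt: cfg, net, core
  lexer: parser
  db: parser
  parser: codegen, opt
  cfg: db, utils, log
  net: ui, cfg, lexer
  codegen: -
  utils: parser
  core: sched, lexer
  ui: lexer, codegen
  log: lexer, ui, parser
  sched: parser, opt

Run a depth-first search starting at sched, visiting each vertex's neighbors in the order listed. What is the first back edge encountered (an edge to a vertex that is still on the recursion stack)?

DFS from sched (visiting each vertex's neighbors in the order listed); mark gray on enter, black on exit:
sched gray
  parser gray
    codegen gray
    codegen black
    opt gray
      cfg gray
        db gray
          db→parser: parser is gray → back edge
First back edge: db → parser.

db->parser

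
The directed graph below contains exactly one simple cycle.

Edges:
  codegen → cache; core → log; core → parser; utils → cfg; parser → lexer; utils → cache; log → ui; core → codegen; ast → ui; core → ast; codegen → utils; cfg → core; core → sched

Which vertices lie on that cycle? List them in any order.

cfg, core, utils, codegen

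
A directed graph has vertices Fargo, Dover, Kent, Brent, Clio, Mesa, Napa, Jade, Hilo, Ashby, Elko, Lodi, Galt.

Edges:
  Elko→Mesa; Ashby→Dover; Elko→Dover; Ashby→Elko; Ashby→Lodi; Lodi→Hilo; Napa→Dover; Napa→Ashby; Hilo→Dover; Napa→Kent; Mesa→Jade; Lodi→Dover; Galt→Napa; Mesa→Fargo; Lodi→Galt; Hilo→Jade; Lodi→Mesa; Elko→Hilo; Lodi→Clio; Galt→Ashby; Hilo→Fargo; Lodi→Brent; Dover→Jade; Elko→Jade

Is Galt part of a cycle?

Galt is on a cycle iff Galt can reach itself via ≥1 edge.
Galt → Ashby → Lodi → Galt — yes.

Yes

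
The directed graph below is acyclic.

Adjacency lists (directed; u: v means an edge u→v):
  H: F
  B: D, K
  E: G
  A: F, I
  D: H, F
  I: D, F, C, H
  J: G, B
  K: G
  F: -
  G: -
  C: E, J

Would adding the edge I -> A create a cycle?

Yes

Adding I→A creates a cycle iff A can already reach I.
Path from A: A → I.
So A → … → I → A is a cycle.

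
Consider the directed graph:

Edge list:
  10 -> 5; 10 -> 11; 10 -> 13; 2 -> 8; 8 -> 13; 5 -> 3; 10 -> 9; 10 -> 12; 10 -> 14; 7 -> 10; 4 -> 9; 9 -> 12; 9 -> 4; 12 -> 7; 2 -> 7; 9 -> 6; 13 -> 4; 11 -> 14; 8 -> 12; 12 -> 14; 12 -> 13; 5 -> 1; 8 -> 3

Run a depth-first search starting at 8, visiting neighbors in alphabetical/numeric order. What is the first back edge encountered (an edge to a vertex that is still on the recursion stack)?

DFS from 8 (visiting neighbors in alphabetical/numeric order); mark gray on enter, black on exit:
8 gray
  3 gray
  3 black
  12 gray
    7 gray
      10 gray
        5 gray
          1 gray
          1 black
          5→3: 3 black — skip
        5 black
        9 gray
          4 gray
            4→9: 9 is gray → back edge
First back edge: 4 → 9.

4→9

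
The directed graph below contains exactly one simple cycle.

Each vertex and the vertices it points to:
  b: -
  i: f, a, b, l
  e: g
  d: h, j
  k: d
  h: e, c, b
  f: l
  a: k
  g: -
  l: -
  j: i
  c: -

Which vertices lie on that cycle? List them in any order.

a, d, i, j, k

DFS with gray/black marking from d:
d gray
  h gray
    e gray
      g gray
      g black
    e black
    c gray
    c black
    b gray
    b black
  h black
  j gray
    i gray
      f gray
        l gray
        l black
      f black
      a gray
        k gray
          k→d: d is gray → back edge
Back edge closes the cycle d → j → i → a → k → d; its vertices are {a, d, i, j, k}.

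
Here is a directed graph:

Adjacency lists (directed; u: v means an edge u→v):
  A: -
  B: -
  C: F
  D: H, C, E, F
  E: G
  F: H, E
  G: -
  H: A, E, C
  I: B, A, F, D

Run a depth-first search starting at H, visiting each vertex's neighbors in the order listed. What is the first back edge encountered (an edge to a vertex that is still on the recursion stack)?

F->H

DFS from H (visiting each vertex's neighbors in the order listed); mark gray on enter, black on exit:
H gray
  A gray
  A black
  E gray
    G gray
    G black
  E black
  C gray
    F gray
      F→H: H is gray → back edge
First back edge: F → H.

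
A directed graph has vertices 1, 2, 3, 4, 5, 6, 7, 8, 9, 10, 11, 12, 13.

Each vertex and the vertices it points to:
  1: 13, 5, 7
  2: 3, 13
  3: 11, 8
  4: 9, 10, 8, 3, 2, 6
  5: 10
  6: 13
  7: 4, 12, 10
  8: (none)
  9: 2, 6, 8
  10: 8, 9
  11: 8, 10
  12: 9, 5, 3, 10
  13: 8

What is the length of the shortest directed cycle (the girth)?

For each vertex v, BFS finds the shortest path from v back to v.
The shortest such closed walk is 9 → 2 → 3 → 11 → 10 → 9, length 5.

5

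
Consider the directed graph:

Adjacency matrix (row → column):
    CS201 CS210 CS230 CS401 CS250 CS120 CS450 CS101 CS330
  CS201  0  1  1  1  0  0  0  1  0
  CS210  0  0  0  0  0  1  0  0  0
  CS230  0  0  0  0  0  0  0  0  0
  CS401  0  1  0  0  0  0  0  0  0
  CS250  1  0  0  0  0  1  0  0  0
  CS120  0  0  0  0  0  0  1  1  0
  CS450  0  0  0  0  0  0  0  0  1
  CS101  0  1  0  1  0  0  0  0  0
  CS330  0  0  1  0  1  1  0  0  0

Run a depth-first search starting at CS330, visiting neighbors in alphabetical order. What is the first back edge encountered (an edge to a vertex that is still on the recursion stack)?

CS210→CS120

DFS from CS330 (visiting neighbors in alphabetical order); mark gray on enter, black on exit:
CS330 gray
  CS120 gray
    CS101 gray
      CS210 gray
        CS210→CS120: CS120 is gray → back edge
First back edge: CS210 → CS120.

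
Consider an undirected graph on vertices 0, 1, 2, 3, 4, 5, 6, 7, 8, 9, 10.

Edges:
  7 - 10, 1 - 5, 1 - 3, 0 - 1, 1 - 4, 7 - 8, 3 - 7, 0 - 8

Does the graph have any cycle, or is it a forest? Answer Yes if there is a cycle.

DFS, tracking each vertex's parent; an edge to a visited non-parent vertex closes a cycle.
Start from 1:
visit 1 (parent –)
  visit 0 (parent 1)
    0–1: parent, skip
    visit 8 (parent 0)
      8–0: parent, skip
      visit 7 (parent 8)
        visit 10 (parent 7)
          10–7: parent, skip
        7–8: parent, skip
        visit 3 (parent 7)
          3–1: 1 visited and ≠ parent → cycle
Cycle: 1 – 0 – 8 – 7 – 3 – 1.

Yes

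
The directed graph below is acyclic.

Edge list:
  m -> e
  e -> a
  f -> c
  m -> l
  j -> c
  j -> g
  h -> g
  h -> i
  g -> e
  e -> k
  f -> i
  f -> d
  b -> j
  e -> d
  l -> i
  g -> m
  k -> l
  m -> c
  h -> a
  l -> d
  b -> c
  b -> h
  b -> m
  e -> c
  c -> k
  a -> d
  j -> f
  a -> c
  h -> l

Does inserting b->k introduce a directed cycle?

Adding b→k creates a cycle iff k can already reach b.
Explore from k: no path reaches b. The graph stays acyclic.

No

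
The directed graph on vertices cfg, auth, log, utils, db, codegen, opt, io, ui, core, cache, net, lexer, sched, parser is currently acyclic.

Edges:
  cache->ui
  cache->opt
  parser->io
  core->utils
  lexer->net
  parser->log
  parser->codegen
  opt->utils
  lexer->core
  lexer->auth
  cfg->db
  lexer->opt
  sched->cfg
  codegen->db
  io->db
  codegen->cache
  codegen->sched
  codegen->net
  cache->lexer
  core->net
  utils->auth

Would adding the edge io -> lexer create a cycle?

No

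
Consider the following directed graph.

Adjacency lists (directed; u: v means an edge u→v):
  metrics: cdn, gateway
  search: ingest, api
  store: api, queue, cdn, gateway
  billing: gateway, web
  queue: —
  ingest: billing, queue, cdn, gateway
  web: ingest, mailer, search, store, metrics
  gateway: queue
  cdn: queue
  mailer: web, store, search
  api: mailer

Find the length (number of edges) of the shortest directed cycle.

For each vertex v, BFS finds the shortest path from v back to v.
The shortest such closed walk is web → mailer → web, length 2.

2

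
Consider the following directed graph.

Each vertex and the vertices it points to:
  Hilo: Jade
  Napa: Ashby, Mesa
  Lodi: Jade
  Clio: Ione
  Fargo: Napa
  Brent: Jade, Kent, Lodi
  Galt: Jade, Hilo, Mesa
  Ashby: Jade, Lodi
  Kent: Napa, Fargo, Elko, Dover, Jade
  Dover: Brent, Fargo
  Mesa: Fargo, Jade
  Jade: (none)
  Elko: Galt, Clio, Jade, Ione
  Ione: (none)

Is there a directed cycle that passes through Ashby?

No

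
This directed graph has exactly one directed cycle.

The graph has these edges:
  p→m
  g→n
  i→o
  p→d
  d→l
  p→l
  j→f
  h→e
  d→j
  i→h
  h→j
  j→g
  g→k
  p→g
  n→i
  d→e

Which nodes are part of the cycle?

DFS with gray/black marking from g:
g gray
  k gray
  k black
  n gray
    i gray
      h gray
        j gray
          f gray
          f black
          j→g: g is gray → back edge
Back edge closes the cycle g → n → i → h → j → g; its vertices are {g, h, i, j, n}.

g, h, i, j, n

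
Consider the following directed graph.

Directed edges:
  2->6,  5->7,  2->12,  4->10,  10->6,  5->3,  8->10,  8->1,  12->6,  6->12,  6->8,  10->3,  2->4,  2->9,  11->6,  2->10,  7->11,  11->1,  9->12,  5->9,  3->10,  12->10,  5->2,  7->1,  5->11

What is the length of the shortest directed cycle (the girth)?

2

For each vertex v, BFS finds the shortest path from v back to v.
The shortest such closed walk is 3 → 10 → 3, length 2.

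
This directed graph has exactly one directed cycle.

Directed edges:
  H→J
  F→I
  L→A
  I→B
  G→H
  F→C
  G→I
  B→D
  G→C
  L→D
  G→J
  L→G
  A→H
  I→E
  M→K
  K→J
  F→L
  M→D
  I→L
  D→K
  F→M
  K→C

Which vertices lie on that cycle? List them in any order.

G, I, L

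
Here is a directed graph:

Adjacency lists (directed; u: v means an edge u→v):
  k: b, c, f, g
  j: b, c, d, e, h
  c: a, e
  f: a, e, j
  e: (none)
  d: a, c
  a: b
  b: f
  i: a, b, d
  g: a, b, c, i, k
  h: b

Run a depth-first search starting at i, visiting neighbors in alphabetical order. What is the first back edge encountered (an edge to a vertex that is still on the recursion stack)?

DFS from i (visiting neighbors in alphabetical order); mark gray on enter, black on exit:
i gray
  a gray
    b gray
      f gray
        f→a: a is gray → back edge
First back edge: f → a.

f→a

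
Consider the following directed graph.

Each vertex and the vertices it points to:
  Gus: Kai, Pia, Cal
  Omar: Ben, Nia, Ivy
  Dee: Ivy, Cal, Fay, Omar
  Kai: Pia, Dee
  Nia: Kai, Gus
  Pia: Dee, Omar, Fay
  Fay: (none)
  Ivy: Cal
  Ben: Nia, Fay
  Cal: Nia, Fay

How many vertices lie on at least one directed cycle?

9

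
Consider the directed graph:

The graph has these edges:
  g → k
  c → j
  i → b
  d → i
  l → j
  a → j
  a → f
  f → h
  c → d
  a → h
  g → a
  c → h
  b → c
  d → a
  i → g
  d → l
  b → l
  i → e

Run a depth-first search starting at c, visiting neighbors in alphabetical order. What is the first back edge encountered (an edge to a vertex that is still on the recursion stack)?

DFS from c (visiting neighbors in alphabetical order); mark gray on enter, black on exit:
c gray
  d gray
    a gray
      f gray
        h gray
        h black
      f black
      a→h: h black — skip
      j gray
      j black
    a black
    i gray
      b gray
        b→c: c is gray → back edge
First back edge: b → c.

b→c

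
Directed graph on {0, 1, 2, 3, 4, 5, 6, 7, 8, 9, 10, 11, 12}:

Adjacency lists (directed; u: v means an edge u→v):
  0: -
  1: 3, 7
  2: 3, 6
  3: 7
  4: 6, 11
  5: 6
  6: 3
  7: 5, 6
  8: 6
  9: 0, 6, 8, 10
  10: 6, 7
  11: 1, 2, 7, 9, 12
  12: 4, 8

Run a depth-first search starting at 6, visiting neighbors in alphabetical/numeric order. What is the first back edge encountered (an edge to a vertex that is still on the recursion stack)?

5→6

DFS from 6 (visiting neighbors in alphabetical/numeric order); mark gray on enter, black on exit:
6 gray
  3 gray
    7 gray
      5 gray
        5→6: 6 is gray → back edge
First back edge: 5 → 6.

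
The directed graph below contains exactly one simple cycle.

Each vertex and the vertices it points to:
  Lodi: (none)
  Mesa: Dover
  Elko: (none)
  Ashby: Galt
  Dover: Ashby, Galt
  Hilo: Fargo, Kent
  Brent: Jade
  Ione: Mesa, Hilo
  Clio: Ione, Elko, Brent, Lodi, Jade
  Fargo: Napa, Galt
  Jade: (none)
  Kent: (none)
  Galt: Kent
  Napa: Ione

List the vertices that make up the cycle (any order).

DFS with gray/black marking from Ione:
Ione gray
  Mesa gray
    Dover gray
      Ashby gray
        Galt gray
          Kent gray
          Kent black
        Galt black
      Ashby black
      Dover→Galt: Galt black — skip
    Dover black
  Mesa black
  Hilo gray
    Fargo gray
      Napa gray
        Napa→Ione: Ione is gray → back edge
Back edge closes the cycle Ione → Hilo → Fargo → Napa → Ione; its vertices are {Hilo, Ione, Napa, Fargo}.

Hilo, Ione, Napa, Fargo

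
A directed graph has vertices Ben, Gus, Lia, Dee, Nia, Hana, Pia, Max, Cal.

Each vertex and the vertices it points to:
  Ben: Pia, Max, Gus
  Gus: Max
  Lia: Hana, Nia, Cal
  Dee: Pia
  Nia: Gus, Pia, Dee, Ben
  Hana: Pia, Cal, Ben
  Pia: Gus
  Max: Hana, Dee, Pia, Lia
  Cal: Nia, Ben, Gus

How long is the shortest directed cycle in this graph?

3

For each vertex v, BFS finds the shortest path from v back to v.
The shortest such closed walk is Max → Pia → Gus → Max, length 3.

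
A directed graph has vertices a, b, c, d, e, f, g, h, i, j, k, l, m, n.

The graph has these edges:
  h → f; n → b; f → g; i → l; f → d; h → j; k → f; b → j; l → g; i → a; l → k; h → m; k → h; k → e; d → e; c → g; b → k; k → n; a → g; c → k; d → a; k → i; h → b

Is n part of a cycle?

Yes

n is on a cycle iff n can reach itself via ≥1 edge.
n → b → k → n — yes.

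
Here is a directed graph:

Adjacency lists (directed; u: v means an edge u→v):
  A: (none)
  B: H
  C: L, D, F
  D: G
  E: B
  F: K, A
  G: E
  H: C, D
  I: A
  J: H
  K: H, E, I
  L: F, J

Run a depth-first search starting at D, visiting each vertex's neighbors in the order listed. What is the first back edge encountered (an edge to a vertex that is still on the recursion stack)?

K→H

DFS from D (visiting each vertex's neighbors in the order listed); mark gray on enter, black on exit:
D gray
  G gray
    E gray
      B gray
        H gray
          C gray
            L gray
              F gray
                K gray
                  K→H: H is gray → back edge
First back edge: K → H.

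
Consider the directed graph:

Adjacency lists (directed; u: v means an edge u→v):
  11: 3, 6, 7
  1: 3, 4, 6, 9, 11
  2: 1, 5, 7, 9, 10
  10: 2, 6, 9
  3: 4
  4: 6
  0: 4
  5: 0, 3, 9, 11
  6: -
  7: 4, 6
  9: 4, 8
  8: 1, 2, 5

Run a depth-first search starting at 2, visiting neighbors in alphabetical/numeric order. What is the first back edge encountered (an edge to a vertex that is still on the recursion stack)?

8->1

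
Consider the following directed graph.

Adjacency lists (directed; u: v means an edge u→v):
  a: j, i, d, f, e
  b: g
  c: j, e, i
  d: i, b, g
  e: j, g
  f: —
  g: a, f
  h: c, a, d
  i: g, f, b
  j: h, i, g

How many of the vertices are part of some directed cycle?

9

A vertex is on a directed cycle iff it belongs to a strongly connected component of size ≥ 2 (or has a self-loop).
The vertices on cycles are {a, b, c, d, e, g, h, i, j} — 9 in total.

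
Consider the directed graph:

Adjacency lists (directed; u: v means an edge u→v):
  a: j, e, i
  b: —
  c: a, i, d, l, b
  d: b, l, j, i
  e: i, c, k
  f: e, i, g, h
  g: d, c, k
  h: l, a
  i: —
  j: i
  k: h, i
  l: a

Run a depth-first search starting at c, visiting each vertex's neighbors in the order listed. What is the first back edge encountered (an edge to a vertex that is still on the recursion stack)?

DFS from c (visiting each vertex's neighbors in the order listed); mark gray on enter, black on exit:
c gray
  a gray
    j gray
      i gray
      i black
    j black
    e gray
      e→i: i black — skip
      e→c: c is gray → back edge
First back edge: e → c.

e->c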